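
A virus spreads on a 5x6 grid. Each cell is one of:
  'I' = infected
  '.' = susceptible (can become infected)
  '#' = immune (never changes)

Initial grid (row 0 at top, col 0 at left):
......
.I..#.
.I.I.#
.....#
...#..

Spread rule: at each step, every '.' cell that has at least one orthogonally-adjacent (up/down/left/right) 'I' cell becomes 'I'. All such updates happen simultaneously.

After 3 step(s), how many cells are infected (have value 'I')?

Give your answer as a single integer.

Step 0 (initial): 3 infected
Step 1: +9 new -> 12 infected
Step 2: +7 new -> 19 infected
Step 3: +4 new -> 23 infected

Answer: 23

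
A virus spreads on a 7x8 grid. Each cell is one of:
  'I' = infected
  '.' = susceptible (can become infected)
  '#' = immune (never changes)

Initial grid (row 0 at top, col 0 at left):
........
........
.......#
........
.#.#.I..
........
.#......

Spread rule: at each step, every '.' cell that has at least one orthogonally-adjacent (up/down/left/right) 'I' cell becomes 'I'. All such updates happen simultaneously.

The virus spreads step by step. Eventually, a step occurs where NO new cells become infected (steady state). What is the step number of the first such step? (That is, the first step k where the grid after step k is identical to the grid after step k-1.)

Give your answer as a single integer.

Answer: 10

Derivation:
Step 0 (initial): 1 infected
Step 1: +4 new -> 5 infected
Step 2: +7 new -> 12 infected
Step 3: +9 new -> 21 infected
Step 4: +8 new -> 29 infected
Step 5: +9 new -> 38 infected
Step 6: +6 new -> 44 infected
Step 7: +5 new -> 49 infected
Step 8: +2 new -> 51 infected
Step 9: +1 new -> 52 infected
Step 10: +0 new -> 52 infected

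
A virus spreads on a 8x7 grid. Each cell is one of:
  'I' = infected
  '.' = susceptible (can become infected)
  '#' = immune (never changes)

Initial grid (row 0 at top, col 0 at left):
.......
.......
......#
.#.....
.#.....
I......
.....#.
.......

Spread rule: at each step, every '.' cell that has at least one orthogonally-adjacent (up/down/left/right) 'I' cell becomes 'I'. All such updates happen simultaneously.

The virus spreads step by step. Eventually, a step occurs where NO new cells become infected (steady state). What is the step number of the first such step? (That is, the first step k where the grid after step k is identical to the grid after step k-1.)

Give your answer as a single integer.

Step 0 (initial): 1 infected
Step 1: +3 new -> 4 infected
Step 2: +4 new -> 8 infected
Step 3: +5 new -> 13 infected
Step 4: +7 new -> 20 infected
Step 5: +8 new -> 28 infected
Step 6: +7 new -> 35 infected
Step 7: +7 new -> 42 infected
Step 8: +5 new -> 47 infected
Step 9: +2 new -> 49 infected
Step 10: +2 new -> 51 infected
Step 11: +1 new -> 52 infected
Step 12: +0 new -> 52 infected

Answer: 12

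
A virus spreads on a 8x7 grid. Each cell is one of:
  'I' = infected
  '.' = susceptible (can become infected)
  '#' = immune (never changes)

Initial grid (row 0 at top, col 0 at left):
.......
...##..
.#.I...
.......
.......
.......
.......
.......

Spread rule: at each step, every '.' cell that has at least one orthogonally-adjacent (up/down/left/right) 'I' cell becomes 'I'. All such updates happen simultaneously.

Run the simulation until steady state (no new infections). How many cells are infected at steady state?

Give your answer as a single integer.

Answer: 53

Derivation:
Step 0 (initial): 1 infected
Step 1: +3 new -> 4 infected
Step 2: +5 new -> 9 infected
Step 3: +9 new -> 18 infected
Step 4: +12 new -> 30 infected
Step 5: +11 new -> 41 infected
Step 6: +6 new -> 47 infected
Step 7: +4 new -> 51 infected
Step 8: +2 new -> 53 infected
Step 9: +0 new -> 53 infected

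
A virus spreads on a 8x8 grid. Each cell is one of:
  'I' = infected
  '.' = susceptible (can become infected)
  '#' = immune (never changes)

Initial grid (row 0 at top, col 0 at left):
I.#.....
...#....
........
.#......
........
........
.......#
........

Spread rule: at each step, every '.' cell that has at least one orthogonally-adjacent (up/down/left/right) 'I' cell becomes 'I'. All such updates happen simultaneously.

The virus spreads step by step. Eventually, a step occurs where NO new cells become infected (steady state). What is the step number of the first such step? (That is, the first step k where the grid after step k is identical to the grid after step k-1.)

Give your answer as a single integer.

Step 0 (initial): 1 infected
Step 1: +2 new -> 3 infected
Step 2: +2 new -> 5 infected
Step 3: +3 new -> 8 infected
Step 4: +2 new -> 10 infected
Step 5: +4 new -> 14 infected
Step 6: +5 new -> 19 infected
Step 7: +7 new -> 26 infected
Step 8: +8 new -> 34 infected
Step 9: +9 new -> 43 infected
Step 10: +7 new -> 50 infected
Step 11: +5 new -> 55 infected
Step 12: +3 new -> 58 infected
Step 13: +1 new -> 59 infected
Step 14: +1 new -> 60 infected
Step 15: +0 new -> 60 infected

Answer: 15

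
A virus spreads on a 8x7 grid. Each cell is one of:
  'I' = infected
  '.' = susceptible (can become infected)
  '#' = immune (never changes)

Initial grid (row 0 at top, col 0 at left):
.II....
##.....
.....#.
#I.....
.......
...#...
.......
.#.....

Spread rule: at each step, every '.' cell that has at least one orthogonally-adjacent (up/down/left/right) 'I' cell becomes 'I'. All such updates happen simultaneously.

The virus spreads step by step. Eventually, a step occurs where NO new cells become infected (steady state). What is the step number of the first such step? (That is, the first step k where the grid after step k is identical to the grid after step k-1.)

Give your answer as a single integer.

Answer: 10

Derivation:
Step 0 (initial): 3 infected
Step 1: +6 new -> 9 infected
Step 2: +8 new -> 17 infected
Step 3: +8 new -> 25 infected
Step 4: +7 new -> 32 infected
Step 5: +7 new -> 39 infected
Step 6: +5 new -> 44 infected
Step 7: +3 new -> 47 infected
Step 8: +2 new -> 49 infected
Step 9: +1 new -> 50 infected
Step 10: +0 new -> 50 infected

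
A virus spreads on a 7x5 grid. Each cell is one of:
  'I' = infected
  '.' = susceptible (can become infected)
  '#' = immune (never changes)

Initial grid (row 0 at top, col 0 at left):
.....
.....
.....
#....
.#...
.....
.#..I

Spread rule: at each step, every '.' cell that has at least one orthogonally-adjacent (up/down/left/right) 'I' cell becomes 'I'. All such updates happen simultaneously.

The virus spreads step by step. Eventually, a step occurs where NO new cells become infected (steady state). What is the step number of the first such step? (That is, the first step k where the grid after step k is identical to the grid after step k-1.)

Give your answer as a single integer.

Answer: 11

Derivation:
Step 0 (initial): 1 infected
Step 1: +2 new -> 3 infected
Step 2: +3 new -> 6 infected
Step 3: +3 new -> 9 infected
Step 4: +4 new -> 13 infected
Step 5: +4 new -> 17 infected
Step 6: +6 new -> 23 infected
Step 7: +3 new -> 26 infected
Step 8: +3 new -> 29 infected
Step 9: +2 new -> 31 infected
Step 10: +1 new -> 32 infected
Step 11: +0 new -> 32 infected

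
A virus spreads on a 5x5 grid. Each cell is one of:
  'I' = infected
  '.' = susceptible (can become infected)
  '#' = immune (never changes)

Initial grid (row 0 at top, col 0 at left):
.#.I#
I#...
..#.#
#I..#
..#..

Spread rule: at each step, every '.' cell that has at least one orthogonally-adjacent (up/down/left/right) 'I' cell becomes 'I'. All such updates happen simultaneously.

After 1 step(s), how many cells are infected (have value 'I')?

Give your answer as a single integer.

Step 0 (initial): 3 infected
Step 1: +7 new -> 10 infected

Answer: 10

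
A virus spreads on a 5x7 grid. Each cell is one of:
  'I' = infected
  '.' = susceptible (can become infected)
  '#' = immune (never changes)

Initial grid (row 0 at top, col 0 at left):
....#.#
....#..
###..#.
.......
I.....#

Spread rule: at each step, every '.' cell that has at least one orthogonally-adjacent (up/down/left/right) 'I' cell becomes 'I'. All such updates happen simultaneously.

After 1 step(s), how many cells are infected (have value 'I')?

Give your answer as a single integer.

Step 0 (initial): 1 infected
Step 1: +2 new -> 3 infected

Answer: 3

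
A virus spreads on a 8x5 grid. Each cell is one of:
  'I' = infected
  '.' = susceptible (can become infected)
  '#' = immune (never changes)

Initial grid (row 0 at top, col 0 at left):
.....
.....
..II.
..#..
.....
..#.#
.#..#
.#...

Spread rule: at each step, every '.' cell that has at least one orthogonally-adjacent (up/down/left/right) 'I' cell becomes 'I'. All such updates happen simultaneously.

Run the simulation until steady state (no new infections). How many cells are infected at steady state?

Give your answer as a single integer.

Answer: 34

Derivation:
Step 0 (initial): 2 infected
Step 1: +5 new -> 7 infected
Step 2: +8 new -> 15 infected
Step 3: +8 new -> 23 infected
Step 4: +4 new -> 27 infected
Step 5: +3 new -> 30 infected
Step 6: +3 new -> 33 infected
Step 7: +1 new -> 34 infected
Step 8: +0 new -> 34 infected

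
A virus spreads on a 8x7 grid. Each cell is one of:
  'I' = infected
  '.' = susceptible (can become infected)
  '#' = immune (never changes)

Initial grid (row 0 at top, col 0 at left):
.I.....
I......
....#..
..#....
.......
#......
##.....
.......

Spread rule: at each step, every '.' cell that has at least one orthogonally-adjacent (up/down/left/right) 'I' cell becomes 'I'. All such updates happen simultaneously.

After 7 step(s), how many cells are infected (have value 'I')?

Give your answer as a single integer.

Step 0 (initial): 2 infected
Step 1: +4 new -> 6 infected
Step 2: +4 new -> 10 infected
Step 3: +5 new -> 15 infected
Step 4: +4 new -> 19 infected
Step 5: +5 new -> 24 infected
Step 6: +5 new -> 29 infected
Step 7: +5 new -> 34 infected

Answer: 34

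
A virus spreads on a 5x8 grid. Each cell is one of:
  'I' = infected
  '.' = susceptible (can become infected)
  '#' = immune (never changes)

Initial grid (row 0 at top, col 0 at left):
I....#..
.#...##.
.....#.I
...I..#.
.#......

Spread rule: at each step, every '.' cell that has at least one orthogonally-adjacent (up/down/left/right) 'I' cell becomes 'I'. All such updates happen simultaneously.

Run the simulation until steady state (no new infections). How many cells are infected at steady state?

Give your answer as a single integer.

Step 0 (initial): 3 infected
Step 1: +9 new -> 12 infected
Step 2: +11 new -> 23 infected
Step 3: +8 new -> 31 infected
Step 4: +2 new -> 33 infected
Step 5: +0 new -> 33 infected

Answer: 33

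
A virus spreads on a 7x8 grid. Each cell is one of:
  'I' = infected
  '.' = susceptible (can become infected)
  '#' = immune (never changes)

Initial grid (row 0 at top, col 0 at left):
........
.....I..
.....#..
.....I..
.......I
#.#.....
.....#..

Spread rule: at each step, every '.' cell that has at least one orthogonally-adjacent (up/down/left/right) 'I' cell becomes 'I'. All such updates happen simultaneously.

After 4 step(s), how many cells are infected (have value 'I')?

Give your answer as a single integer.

Answer: 39

Derivation:
Step 0 (initial): 3 infected
Step 1: +9 new -> 12 infected
Step 2: +12 new -> 24 infected
Step 3: +8 new -> 32 infected
Step 4: +7 new -> 39 infected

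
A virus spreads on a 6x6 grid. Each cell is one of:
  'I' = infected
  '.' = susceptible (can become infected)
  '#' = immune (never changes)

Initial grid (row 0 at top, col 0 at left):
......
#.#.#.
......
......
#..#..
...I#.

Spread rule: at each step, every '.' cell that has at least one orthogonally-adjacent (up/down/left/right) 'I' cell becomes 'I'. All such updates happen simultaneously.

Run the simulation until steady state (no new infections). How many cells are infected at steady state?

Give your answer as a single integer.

Step 0 (initial): 1 infected
Step 1: +1 new -> 2 infected
Step 2: +2 new -> 4 infected
Step 3: +3 new -> 7 infected
Step 4: +3 new -> 10 infected
Step 5: +4 new -> 14 infected
Step 6: +6 new -> 20 infected
Step 7: +4 new -> 24 infected
Step 8: +5 new -> 29 infected
Step 9: +1 new -> 30 infected
Step 10: +0 new -> 30 infected

Answer: 30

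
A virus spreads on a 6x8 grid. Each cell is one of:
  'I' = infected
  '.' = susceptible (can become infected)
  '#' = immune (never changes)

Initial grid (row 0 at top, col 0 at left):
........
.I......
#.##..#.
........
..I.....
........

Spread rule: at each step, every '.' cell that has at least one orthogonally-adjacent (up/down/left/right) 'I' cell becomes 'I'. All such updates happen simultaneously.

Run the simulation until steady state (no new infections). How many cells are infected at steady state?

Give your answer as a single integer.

Answer: 44

Derivation:
Step 0 (initial): 2 infected
Step 1: +8 new -> 10 infected
Step 2: +9 new -> 19 infected
Step 3: +7 new -> 26 infected
Step 4: +6 new -> 32 infected
Step 5: +6 new -> 38 infected
Step 6: +4 new -> 42 infected
Step 7: +2 new -> 44 infected
Step 8: +0 new -> 44 infected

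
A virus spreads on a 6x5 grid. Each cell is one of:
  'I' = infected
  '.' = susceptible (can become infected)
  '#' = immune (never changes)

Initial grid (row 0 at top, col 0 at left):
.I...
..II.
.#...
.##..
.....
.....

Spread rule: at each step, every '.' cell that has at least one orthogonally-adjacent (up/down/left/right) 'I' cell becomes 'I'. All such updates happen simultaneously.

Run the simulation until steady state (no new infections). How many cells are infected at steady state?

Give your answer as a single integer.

Answer: 27

Derivation:
Step 0 (initial): 3 infected
Step 1: +7 new -> 10 infected
Step 2: +4 new -> 14 infected
Step 3: +3 new -> 17 infected
Step 4: +4 new -> 21 infected
Step 5: +4 new -> 25 infected
Step 6: +2 new -> 27 infected
Step 7: +0 new -> 27 infected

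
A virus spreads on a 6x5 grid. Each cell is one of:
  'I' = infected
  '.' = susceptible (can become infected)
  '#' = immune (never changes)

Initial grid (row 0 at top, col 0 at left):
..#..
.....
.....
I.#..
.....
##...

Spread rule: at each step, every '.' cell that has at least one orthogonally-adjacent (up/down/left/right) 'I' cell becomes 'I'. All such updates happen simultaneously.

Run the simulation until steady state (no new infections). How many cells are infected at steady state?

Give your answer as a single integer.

Step 0 (initial): 1 infected
Step 1: +3 new -> 4 infected
Step 2: +3 new -> 7 infected
Step 3: +4 new -> 11 infected
Step 4: +5 new -> 16 infected
Step 5: +5 new -> 21 infected
Step 6: +4 new -> 25 infected
Step 7: +1 new -> 26 infected
Step 8: +0 new -> 26 infected

Answer: 26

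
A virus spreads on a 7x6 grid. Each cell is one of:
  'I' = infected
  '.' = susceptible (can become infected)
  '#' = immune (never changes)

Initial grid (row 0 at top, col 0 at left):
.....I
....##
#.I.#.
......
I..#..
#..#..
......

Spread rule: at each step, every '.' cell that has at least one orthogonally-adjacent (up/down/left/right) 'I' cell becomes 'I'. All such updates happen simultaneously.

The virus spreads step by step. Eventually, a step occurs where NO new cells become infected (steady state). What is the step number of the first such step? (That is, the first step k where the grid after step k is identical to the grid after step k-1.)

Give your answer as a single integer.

Step 0 (initial): 3 infected
Step 1: +7 new -> 10 infected
Step 2: +8 new -> 18 infected
Step 3: +5 new -> 23 infected
Step 4: +5 new -> 28 infected
Step 5: +4 new -> 32 infected
Step 6: +2 new -> 34 infected
Step 7: +1 new -> 35 infected
Step 8: +0 new -> 35 infected

Answer: 8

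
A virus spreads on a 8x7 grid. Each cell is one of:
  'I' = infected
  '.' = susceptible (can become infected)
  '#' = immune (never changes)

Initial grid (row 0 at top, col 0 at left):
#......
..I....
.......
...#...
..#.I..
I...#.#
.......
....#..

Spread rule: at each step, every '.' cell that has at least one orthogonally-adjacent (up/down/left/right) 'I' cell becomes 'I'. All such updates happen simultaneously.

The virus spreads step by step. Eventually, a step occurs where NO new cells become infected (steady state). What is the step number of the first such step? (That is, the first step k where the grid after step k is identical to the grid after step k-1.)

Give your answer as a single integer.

Answer: 6

Derivation:
Step 0 (initial): 3 infected
Step 1: +10 new -> 13 infected
Step 2: +17 new -> 30 infected
Step 3: +10 new -> 40 infected
Step 4: +8 new -> 48 infected
Step 5: +2 new -> 50 infected
Step 6: +0 new -> 50 infected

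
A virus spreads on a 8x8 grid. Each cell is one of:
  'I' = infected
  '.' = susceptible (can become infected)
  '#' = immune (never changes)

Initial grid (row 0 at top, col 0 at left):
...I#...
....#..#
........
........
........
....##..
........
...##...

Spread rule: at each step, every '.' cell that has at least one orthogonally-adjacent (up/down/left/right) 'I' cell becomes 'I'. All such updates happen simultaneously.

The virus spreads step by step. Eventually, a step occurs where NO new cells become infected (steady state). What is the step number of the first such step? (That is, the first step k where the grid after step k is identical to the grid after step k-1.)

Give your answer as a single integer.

Answer: 12

Derivation:
Step 0 (initial): 1 infected
Step 1: +2 new -> 3 infected
Step 2: +3 new -> 6 infected
Step 3: +5 new -> 11 infected
Step 4: +6 new -> 17 infected
Step 5: +8 new -> 25 infected
Step 6: +9 new -> 34 infected
Step 7: +7 new -> 41 infected
Step 8: +7 new -> 48 infected
Step 9: +5 new -> 53 infected
Step 10: +3 new -> 56 infected
Step 11: +1 new -> 57 infected
Step 12: +0 new -> 57 infected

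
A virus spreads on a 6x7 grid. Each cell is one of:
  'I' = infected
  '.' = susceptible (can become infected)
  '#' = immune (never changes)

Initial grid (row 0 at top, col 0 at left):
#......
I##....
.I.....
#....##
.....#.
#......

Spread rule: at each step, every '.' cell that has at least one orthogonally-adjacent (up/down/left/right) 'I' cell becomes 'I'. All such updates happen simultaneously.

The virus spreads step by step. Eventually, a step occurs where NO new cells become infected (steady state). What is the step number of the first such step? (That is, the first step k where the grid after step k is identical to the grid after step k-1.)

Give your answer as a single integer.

Step 0 (initial): 2 infected
Step 1: +3 new -> 5 infected
Step 2: +3 new -> 8 infected
Step 3: +6 new -> 14 infected
Step 4: +6 new -> 20 infected
Step 5: +6 new -> 26 infected
Step 6: +4 new -> 30 infected
Step 7: +2 new -> 32 infected
Step 8: +1 new -> 33 infected
Step 9: +1 new -> 34 infected
Step 10: +0 new -> 34 infected

Answer: 10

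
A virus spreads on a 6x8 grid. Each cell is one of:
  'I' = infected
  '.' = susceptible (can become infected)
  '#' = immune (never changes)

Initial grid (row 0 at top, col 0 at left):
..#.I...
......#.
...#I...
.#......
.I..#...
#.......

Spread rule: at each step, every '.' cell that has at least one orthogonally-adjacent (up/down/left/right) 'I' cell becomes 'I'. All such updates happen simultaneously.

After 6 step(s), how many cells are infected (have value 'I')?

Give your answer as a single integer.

Answer: 42

Derivation:
Step 0 (initial): 3 infected
Step 1: +8 new -> 11 infected
Step 2: +10 new -> 21 infected
Step 3: +8 new -> 29 infected
Step 4: +8 new -> 37 infected
Step 5: +4 new -> 41 infected
Step 6: +1 new -> 42 infected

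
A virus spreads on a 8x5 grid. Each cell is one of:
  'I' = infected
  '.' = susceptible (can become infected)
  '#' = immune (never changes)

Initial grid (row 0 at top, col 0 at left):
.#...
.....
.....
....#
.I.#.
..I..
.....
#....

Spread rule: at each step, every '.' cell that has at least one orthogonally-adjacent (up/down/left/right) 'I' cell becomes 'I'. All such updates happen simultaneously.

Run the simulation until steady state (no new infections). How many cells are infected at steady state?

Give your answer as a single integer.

Answer: 36

Derivation:
Step 0 (initial): 2 infected
Step 1: +6 new -> 8 infected
Step 2: +8 new -> 16 infected
Step 3: +9 new -> 25 infected
Step 4: +4 new -> 29 infected
Step 5: +4 new -> 33 infected
Step 6: +2 new -> 35 infected
Step 7: +1 new -> 36 infected
Step 8: +0 new -> 36 infected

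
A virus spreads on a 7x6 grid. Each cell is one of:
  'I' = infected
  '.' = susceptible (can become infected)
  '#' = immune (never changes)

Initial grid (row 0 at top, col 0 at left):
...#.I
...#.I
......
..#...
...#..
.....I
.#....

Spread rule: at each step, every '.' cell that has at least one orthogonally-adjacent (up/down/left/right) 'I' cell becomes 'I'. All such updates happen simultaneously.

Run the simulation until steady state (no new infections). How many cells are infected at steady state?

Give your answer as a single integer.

Step 0 (initial): 3 infected
Step 1: +6 new -> 9 infected
Step 2: +5 new -> 14 infected
Step 3: +4 new -> 18 infected
Step 4: +5 new -> 23 infected
Step 5: +4 new -> 27 infected
Step 6: +6 new -> 33 infected
Step 7: +3 new -> 36 infected
Step 8: +1 new -> 37 infected
Step 9: +0 new -> 37 infected

Answer: 37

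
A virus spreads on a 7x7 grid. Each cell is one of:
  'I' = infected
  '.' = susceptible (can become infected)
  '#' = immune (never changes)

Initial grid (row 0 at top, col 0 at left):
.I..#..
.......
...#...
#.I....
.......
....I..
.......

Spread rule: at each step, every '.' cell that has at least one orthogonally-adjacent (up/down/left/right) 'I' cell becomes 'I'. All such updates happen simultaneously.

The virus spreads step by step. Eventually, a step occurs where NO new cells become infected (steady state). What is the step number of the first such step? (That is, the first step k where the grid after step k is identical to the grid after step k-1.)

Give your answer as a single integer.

Step 0 (initial): 3 infected
Step 1: +11 new -> 14 infected
Step 2: +12 new -> 26 infected
Step 3: +9 new -> 35 infected
Step 4: +5 new -> 40 infected
Step 5: +3 new -> 43 infected
Step 6: +2 new -> 45 infected
Step 7: +1 new -> 46 infected
Step 8: +0 new -> 46 infected

Answer: 8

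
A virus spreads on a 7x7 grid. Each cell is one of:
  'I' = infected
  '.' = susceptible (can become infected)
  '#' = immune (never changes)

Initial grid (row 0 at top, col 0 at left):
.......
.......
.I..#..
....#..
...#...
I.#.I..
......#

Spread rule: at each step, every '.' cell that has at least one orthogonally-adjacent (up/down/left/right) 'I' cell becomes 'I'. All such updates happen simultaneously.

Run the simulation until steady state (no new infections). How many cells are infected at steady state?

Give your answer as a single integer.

Step 0 (initial): 3 infected
Step 1: +11 new -> 14 infected
Step 2: +12 new -> 26 infected
Step 3: +8 new -> 34 infected
Step 4: +4 new -> 38 infected
Step 5: +3 new -> 41 infected
Step 6: +2 new -> 43 infected
Step 7: +1 new -> 44 infected
Step 8: +0 new -> 44 infected

Answer: 44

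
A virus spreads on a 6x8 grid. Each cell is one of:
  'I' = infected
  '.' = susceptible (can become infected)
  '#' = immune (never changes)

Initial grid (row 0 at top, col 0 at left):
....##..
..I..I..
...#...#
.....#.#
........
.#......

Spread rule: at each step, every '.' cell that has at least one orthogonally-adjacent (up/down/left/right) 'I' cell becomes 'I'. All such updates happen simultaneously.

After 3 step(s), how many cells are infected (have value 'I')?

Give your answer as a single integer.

Step 0 (initial): 2 infected
Step 1: +7 new -> 9 infected
Step 2: +9 new -> 18 infected
Step 3: +8 new -> 26 infected

Answer: 26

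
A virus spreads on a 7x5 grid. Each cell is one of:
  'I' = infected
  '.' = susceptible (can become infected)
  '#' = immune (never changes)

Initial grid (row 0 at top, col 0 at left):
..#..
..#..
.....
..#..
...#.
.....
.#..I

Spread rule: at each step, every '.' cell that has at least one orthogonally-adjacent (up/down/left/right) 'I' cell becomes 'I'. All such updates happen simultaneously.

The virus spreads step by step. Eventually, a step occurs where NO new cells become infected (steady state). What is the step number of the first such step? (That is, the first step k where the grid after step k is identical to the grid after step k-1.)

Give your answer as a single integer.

Step 0 (initial): 1 infected
Step 1: +2 new -> 3 infected
Step 2: +3 new -> 6 infected
Step 3: +2 new -> 8 infected
Step 4: +4 new -> 12 infected
Step 5: +4 new -> 16 infected
Step 6: +6 new -> 22 infected
Step 7: +3 new -> 25 infected
Step 8: +2 new -> 27 infected
Step 9: +2 new -> 29 infected
Step 10: +1 new -> 30 infected
Step 11: +0 new -> 30 infected

Answer: 11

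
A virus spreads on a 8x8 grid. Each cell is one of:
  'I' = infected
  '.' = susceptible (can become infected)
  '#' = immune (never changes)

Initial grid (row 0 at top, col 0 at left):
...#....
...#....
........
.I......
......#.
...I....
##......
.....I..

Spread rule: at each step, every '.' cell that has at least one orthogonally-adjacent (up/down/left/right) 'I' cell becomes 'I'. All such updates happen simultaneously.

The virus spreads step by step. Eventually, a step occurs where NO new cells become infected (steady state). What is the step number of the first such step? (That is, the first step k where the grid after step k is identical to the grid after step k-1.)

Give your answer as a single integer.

Answer: 10

Derivation:
Step 0 (initial): 3 infected
Step 1: +11 new -> 14 infected
Step 2: +14 new -> 28 infected
Step 3: +10 new -> 38 infected
Step 4: +6 new -> 44 infected
Step 5: +5 new -> 49 infected
Step 6: +4 new -> 53 infected
Step 7: +3 new -> 56 infected
Step 8: +2 new -> 58 infected
Step 9: +1 new -> 59 infected
Step 10: +0 new -> 59 infected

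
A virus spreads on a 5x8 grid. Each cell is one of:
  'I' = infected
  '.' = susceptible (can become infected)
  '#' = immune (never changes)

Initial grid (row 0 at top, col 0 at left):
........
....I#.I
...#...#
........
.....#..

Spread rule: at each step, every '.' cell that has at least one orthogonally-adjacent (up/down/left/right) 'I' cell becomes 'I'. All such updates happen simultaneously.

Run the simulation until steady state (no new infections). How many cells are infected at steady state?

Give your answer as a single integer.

Answer: 36

Derivation:
Step 0 (initial): 2 infected
Step 1: +5 new -> 7 infected
Step 2: +7 new -> 14 infected
Step 3: +7 new -> 21 infected
Step 4: +7 new -> 28 infected
Step 5: +5 new -> 33 infected
Step 6: +2 new -> 35 infected
Step 7: +1 new -> 36 infected
Step 8: +0 new -> 36 infected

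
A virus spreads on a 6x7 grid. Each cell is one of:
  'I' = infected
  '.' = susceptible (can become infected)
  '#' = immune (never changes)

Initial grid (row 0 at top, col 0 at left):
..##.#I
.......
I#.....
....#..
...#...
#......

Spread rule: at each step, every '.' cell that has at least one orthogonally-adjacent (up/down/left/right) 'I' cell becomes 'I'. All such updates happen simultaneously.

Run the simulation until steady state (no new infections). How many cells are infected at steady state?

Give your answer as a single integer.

Answer: 35

Derivation:
Step 0 (initial): 2 infected
Step 1: +3 new -> 5 infected
Step 2: +6 new -> 11 infected
Step 3: +7 new -> 18 infected
Step 4: +9 new -> 27 infected
Step 5: +4 new -> 31 infected
Step 6: +3 new -> 34 infected
Step 7: +1 new -> 35 infected
Step 8: +0 new -> 35 infected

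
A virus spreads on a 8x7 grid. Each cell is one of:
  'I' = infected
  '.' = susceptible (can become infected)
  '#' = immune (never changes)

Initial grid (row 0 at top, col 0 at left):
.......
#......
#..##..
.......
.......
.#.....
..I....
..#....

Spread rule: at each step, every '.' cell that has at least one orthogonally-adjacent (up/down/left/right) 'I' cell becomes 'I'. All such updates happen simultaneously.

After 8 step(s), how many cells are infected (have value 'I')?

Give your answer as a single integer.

Step 0 (initial): 1 infected
Step 1: +3 new -> 4 infected
Step 2: +6 new -> 10 infected
Step 3: +8 new -> 18 infected
Step 4: +8 new -> 26 infected
Step 5: +7 new -> 33 infected
Step 6: +5 new -> 38 infected
Step 7: +5 new -> 43 infected
Step 8: +4 new -> 47 infected

Answer: 47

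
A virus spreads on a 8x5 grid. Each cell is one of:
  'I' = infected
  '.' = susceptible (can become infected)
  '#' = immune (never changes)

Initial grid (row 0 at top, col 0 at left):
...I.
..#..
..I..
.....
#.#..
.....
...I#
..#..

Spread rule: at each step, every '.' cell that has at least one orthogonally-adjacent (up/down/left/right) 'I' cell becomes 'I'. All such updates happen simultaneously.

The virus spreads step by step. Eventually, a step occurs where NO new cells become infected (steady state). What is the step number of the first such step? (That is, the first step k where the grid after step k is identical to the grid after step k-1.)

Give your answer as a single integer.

Step 0 (initial): 3 infected
Step 1: +9 new -> 12 infected
Step 2: +12 new -> 24 infected
Step 3: +9 new -> 33 infected
Step 4: +2 new -> 35 infected
Step 5: +0 new -> 35 infected

Answer: 5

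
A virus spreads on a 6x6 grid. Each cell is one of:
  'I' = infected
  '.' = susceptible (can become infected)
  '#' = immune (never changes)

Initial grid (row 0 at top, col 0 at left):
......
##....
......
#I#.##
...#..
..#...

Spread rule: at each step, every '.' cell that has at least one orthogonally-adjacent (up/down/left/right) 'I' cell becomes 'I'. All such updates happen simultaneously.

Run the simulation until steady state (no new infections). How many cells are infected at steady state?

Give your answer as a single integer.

Step 0 (initial): 1 infected
Step 1: +2 new -> 3 infected
Step 2: +5 new -> 8 infected
Step 3: +3 new -> 11 infected
Step 4: +4 new -> 15 infected
Step 5: +4 new -> 19 infected
Step 6: +3 new -> 22 infected
Step 7: +1 new -> 23 infected
Step 8: +0 new -> 23 infected

Answer: 23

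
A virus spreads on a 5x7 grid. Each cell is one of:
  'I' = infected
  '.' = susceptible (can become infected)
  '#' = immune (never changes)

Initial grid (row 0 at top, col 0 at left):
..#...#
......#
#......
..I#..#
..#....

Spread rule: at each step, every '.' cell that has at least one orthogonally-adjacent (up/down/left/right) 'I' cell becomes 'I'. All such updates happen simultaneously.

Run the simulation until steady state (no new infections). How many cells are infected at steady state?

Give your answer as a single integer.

Step 0 (initial): 1 infected
Step 1: +2 new -> 3 infected
Step 2: +5 new -> 8 infected
Step 3: +4 new -> 12 infected
Step 4: +6 new -> 18 infected
Step 5: +6 new -> 24 infected
Step 6: +3 new -> 27 infected
Step 7: +1 new -> 28 infected
Step 8: +0 new -> 28 infected

Answer: 28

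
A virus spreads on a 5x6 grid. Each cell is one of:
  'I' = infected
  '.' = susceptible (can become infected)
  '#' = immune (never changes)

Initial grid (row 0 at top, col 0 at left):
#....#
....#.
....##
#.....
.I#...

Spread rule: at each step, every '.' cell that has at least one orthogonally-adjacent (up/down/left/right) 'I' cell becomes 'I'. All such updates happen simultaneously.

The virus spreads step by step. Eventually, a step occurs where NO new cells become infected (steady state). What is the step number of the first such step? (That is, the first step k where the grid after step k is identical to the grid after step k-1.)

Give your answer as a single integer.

Answer: 8

Derivation:
Step 0 (initial): 1 infected
Step 1: +2 new -> 3 infected
Step 2: +2 new -> 5 infected
Step 3: +4 new -> 9 infected
Step 4: +6 new -> 15 infected
Step 5: +4 new -> 19 infected
Step 6: +2 new -> 21 infected
Step 7: +1 new -> 22 infected
Step 8: +0 new -> 22 infected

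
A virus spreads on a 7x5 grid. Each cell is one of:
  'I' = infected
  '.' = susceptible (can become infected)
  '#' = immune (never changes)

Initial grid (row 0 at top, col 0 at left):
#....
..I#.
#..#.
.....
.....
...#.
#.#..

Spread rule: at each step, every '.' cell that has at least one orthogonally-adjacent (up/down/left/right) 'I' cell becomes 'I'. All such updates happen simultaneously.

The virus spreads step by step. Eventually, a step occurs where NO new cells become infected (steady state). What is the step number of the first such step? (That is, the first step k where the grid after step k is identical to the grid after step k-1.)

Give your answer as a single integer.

Step 0 (initial): 1 infected
Step 1: +3 new -> 4 infected
Step 2: +5 new -> 9 infected
Step 3: +4 new -> 13 infected
Step 4: +6 new -> 19 infected
Step 5: +4 new -> 23 infected
Step 6: +3 new -> 26 infected
Step 7: +1 new -> 27 infected
Step 8: +1 new -> 28 infected
Step 9: +0 new -> 28 infected

Answer: 9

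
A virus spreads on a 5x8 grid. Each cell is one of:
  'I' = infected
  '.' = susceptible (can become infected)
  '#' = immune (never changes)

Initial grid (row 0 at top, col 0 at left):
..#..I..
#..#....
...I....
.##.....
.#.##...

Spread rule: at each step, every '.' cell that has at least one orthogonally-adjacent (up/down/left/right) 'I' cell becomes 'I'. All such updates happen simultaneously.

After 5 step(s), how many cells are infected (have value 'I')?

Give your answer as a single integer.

Answer: 30

Derivation:
Step 0 (initial): 2 infected
Step 1: +6 new -> 8 infected
Step 2: +8 new -> 16 infected
Step 3: +5 new -> 21 infected
Step 4: +5 new -> 26 infected
Step 5: +4 new -> 30 infected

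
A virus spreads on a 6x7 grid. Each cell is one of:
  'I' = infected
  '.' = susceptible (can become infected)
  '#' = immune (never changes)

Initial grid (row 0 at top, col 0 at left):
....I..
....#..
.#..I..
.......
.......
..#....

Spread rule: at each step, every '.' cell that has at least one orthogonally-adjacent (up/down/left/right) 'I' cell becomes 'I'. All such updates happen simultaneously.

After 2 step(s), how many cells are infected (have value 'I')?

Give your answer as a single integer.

Step 0 (initial): 2 infected
Step 1: +5 new -> 7 infected
Step 2: +9 new -> 16 infected

Answer: 16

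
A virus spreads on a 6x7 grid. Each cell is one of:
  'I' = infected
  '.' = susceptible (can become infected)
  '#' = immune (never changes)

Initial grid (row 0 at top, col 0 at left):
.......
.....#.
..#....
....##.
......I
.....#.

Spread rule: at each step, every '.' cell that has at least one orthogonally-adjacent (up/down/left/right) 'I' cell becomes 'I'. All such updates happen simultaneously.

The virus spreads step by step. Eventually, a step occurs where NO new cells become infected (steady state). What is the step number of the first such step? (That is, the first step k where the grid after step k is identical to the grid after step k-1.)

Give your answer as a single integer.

Step 0 (initial): 1 infected
Step 1: +3 new -> 4 infected
Step 2: +2 new -> 6 infected
Step 3: +4 new -> 10 infected
Step 4: +5 new -> 15 infected
Step 5: +6 new -> 21 infected
Step 6: +5 new -> 26 infected
Step 7: +5 new -> 31 infected
Step 8: +3 new -> 34 infected
Step 9: +2 new -> 36 infected
Step 10: +1 new -> 37 infected
Step 11: +0 new -> 37 infected

Answer: 11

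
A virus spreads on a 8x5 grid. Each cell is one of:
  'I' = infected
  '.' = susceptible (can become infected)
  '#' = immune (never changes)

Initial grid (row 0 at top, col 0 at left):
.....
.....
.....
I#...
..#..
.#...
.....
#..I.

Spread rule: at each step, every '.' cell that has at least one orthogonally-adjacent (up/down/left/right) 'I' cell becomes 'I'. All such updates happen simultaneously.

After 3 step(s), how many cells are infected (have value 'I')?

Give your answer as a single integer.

Step 0 (initial): 2 infected
Step 1: +5 new -> 7 infected
Step 2: +8 new -> 15 infected
Step 3: +8 new -> 23 infected

Answer: 23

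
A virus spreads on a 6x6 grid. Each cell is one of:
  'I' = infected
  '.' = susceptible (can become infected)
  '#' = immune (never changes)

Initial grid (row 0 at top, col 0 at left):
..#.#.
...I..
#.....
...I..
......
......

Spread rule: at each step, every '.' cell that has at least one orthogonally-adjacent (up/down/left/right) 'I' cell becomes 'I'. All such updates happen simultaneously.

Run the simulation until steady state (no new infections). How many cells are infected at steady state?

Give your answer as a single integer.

Answer: 33

Derivation:
Step 0 (initial): 2 infected
Step 1: +7 new -> 9 infected
Step 2: +9 new -> 18 infected
Step 3: +10 new -> 28 infected
Step 4: +4 new -> 32 infected
Step 5: +1 new -> 33 infected
Step 6: +0 new -> 33 infected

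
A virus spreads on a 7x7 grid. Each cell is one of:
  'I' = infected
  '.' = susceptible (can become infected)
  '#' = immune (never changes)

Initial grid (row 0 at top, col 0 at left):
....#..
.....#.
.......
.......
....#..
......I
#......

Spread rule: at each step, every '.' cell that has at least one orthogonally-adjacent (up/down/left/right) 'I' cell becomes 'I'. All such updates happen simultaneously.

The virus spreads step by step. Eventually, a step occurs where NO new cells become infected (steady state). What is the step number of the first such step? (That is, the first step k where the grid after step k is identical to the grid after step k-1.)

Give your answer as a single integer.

Answer: 12

Derivation:
Step 0 (initial): 1 infected
Step 1: +3 new -> 4 infected
Step 2: +4 new -> 8 infected
Step 3: +4 new -> 12 infected
Step 4: +6 new -> 18 infected
Step 5: +6 new -> 24 infected
Step 6: +7 new -> 31 infected
Step 7: +4 new -> 35 infected
Step 8: +4 new -> 39 infected
Step 9: +3 new -> 42 infected
Step 10: +2 new -> 44 infected
Step 11: +1 new -> 45 infected
Step 12: +0 new -> 45 infected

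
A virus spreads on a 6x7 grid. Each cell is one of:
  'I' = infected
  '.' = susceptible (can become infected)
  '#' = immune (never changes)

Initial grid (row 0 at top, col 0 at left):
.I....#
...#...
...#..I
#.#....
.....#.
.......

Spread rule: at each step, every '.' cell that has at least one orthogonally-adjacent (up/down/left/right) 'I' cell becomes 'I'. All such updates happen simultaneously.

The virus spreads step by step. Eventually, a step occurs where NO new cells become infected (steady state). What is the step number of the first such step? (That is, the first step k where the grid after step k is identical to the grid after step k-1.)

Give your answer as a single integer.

Answer: 7

Derivation:
Step 0 (initial): 2 infected
Step 1: +6 new -> 8 infected
Step 2: +8 new -> 16 infected
Step 3: +8 new -> 24 infected
Step 4: +4 new -> 28 infected
Step 5: +5 new -> 33 infected
Step 6: +3 new -> 36 infected
Step 7: +0 new -> 36 infected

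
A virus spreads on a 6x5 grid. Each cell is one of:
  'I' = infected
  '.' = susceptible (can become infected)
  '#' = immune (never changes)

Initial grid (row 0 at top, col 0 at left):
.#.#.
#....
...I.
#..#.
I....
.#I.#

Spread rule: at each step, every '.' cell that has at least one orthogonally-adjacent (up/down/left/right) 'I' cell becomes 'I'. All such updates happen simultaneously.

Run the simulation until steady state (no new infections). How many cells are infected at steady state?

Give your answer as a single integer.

Step 0 (initial): 3 infected
Step 1: +7 new -> 10 infected
Step 2: +7 new -> 17 infected
Step 3: +5 new -> 22 infected
Step 4: +0 new -> 22 infected

Answer: 22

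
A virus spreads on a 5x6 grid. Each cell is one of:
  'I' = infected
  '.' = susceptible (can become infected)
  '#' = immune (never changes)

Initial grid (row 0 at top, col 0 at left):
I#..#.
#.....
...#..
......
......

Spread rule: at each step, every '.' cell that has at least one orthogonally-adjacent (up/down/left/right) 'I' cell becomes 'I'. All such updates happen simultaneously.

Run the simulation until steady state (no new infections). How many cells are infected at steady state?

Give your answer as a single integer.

Step 0 (initial): 1 infected
Step 1: +0 new -> 1 infected

Answer: 1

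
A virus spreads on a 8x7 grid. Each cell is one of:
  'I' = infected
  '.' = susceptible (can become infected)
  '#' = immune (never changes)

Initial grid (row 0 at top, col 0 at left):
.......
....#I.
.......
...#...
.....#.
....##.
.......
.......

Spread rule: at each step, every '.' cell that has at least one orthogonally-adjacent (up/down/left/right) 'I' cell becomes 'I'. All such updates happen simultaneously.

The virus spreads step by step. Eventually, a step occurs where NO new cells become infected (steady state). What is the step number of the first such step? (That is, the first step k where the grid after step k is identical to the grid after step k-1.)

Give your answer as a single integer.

Answer: 12

Derivation:
Step 0 (initial): 1 infected
Step 1: +3 new -> 4 infected
Step 2: +5 new -> 9 infected
Step 3: +4 new -> 13 infected
Step 4: +5 new -> 18 infected
Step 5: +6 new -> 24 infected
Step 6: +7 new -> 31 infected
Step 7: +7 new -> 38 infected
Step 8: +6 new -> 44 infected
Step 9: +4 new -> 48 infected
Step 10: +2 new -> 50 infected
Step 11: +1 new -> 51 infected
Step 12: +0 new -> 51 infected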